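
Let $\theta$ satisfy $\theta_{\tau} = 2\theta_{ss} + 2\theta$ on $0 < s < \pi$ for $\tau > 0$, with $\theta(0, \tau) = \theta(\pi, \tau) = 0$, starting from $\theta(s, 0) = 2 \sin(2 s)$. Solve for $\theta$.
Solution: Substitute $\theta = e^{2\tau}u$, i.e. $u = e^{-2\tau}\theta$.
By the product rule, $\theta_{\tau} = e^{2\tau}(u_{\tau} + 2u)$, $\theta_{ss} = e^{2\tau}u_{ss}$.
Substituting into the PDE and dividing by $e^{2\tau}$: $u_{\tau} + 2u = 2u_{ss} + 2u$.
The lower-order terms cancel, leaving the standard heat equation $u_{\tau} = 2u_{ss}$.
Initial data for $u$: $u(s,0) = \theta(s,0) = 2 \sin(2 s)$. The boundary conditions carry over: $u(0,\tau) = u(\pi,\tau) = 0$.
Solve for $u$:
  Using separation of variables $u = X(s)G(\tau)$:
  Eigenfunctions: $\sin(ns)$, $n = 1, 2, 3, \ldots$
  General solution: $u(s, \tau) = \sum c_n \sin(ns) e^{-2n^2 \tau}$
  Matching $u(s,0) = 2 \sin(2 s)$ term by term: $c_2=2$.
Hence $u(s,\tau) = 2 e^{-8 \tau} \sin(2 s)$.
Transform back: $\theta(s,\tau) = e^{2\tau}u(s,\tau)$.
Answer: $\theta(s, \tau) = 2 e^{-6 \tau} \sin(2 s)$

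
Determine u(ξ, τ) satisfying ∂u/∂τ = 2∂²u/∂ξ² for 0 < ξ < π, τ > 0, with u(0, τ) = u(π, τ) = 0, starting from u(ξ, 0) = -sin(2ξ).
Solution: Separating variables: u = Σ c_n exp(-2n²τ) sin(nξ). From u(ξ,0) = -sin(2ξ): c_2=-1.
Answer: u(ξ, τ) = -exp(-8τ)sin(2ξ)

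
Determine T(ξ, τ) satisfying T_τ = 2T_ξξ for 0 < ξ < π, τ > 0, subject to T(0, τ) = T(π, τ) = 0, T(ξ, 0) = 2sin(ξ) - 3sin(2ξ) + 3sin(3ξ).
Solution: Separating variables: T = Σ c_n exp(-2n²τ) sin(nξ). From T(ξ,0) = 2sin(ξ) - 3sin(2ξ) + 3sin(3ξ): c_1=2, c_2=-3, c_3=3.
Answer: T(ξ, τ) = 2exp(-2τ)sin(ξ) - 3exp(-8τ)sin(2ξ) + 3exp(-18τ)sin(3ξ)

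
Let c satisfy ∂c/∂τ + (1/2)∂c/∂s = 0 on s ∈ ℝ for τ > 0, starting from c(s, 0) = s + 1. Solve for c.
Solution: By method of characteristics (waves move right with speed 1/2):
Along characteristics s - (1/2)τ = const, c is constant, so c(s,τ) = f(s - (1/2)τ) with f = c(·, 0).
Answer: c(s, τ) = s - (1/2)τ + 1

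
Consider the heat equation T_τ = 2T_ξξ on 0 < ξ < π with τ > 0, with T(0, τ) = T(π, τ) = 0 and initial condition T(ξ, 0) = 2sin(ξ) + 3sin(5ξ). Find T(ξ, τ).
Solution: Using separation of variables T = X(ξ)G(τ):
Eigenfunctions: sin(nξ), n = 1, 2, 3, ...
General solution: T(ξ, τ) = Σ c_n sin(nξ) exp(-2n² τ)
Matching T(ξ,0) = 2sin(ξ) + 3sin(5ξ) term by term: c_1=2, c_5=3.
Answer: T(ξ, τ) = 2exp(-2τ)sin(ξ) + 3exp(-50τ)sin(5ξ)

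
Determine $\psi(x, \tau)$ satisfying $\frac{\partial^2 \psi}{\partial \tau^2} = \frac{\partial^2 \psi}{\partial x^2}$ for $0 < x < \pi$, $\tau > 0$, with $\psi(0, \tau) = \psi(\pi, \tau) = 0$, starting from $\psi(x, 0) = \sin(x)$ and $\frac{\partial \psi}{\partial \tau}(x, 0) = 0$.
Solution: Separating variables: $\psi = \sum [A_n \cos(\omega_n \tau) + B_n \sin(\omega_n \tau)] \sin(nx)$, $\omega_n = n$. From ICs: $A_1=1$.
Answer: $\psi(x, \tau) = \sin(x) \cos(\tau)$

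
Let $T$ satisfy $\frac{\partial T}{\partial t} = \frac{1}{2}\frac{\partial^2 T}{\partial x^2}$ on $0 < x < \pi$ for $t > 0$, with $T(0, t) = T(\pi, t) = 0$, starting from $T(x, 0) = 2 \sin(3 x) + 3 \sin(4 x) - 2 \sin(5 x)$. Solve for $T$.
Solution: Separating variables: $T = \sum c_n e^{-n^2t/2} \sin(nx)$. From $T(x,0) = 2 \sin(3 x) + 3 \sin(4 x) - 2 \sin(5 x)$: $c_3=2, c_4=3, c_5=-2$.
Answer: $T(x, t) = 3 e^{-8 t} \sin(4 x) + 2 e^{-9 t/2} \sin(3 x) - 2 e^{-25 t/2} \sin(5 x)$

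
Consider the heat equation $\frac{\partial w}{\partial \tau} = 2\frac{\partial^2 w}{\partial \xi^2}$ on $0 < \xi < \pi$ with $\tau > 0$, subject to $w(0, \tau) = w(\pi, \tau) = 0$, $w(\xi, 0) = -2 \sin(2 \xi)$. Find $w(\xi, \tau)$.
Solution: Using separation of variables $w = X(\xi)T(\tau)$:
Eigenfunctions: $\sin(n\xi)$, $n = 1, 2, 3, \ldots$
General solution: $w(\xi, \tau) = \sum c_n \sin(n\xi) e^{-2n^2 \tau}$
Matching $w(\xi,0) = -2 \sin(2 \xi)$ term by term: $c_2=-2$.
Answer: $w(\xi, \tau) = -2 e^{-8 \tau} \sin(2 \xi)$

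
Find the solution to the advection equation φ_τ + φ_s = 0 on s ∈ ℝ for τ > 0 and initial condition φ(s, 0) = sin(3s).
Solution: By method of characteristics (waves move right with speed 1):
Along characteristics s - τ = const, φ is constant, so φ(s,τ) = f(s - τ) with f = φ(·, 0).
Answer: φ(s, τ) = sin(3s - 3τ)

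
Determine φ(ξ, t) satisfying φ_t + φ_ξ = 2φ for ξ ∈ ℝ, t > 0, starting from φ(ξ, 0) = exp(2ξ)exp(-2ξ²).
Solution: Substitute φ = exp(2ξ)u, i.e. u = exp(-2ξ)φ.
By the product rule, φ_ξ = exp(2ξ)(u_ξ + 2u), φ_t = exp(2ξ)u_t.
Substituting into the PDE and dividing by exp(2ξ): u_t + (u_ξ + 2u) = 2u.
The lower-order terms cancel, leaving the standard advection equation u_t + u_ξ = 0.
Initial data for u: u(ξ,0) = exp(-2ξ)φ(ξ,0) = exp(-2ξ²).
Solve for u:
  By method of characteristics (waves move right with speed 1):
  Along characteristics ξ - t = const, u is constant, so u(ξ,t) = f(ξ - t) with f = u(·, 0).
Hence u(ξ,t) = exp(-2(-t + ξ)²).
Transform back: φ(ξ,t) = exp(2ξ)u(ξ,t).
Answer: φ(ξ, t) = exp(2ξ)exp(-2(-t + ξ)²)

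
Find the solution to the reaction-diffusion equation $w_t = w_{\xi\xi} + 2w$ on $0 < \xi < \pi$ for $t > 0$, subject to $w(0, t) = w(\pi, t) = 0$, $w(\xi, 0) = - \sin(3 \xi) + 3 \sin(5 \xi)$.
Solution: Substitute $w = e^{2t}u$.
Then $w_t = e^{2t}(u_t + 2u)$, $w_{\xi\xi} = e^{2t}u_{\xi\xi}$; substituting and dividing by $e^{2t}$, the lower-order terms cancel: $u_t = u_{\xi\xi}$ (standard heat equation).
Data for $u$: $u(\xi,0) = w(\xi,0) = - \sin(3 \xi) + 3 \sin(5 \xi)$. The boundary conditions carry over: $u(0,t) = u(\pi,t) = 0$.
Separating variables: $u = \sum c_n e^{-n^2t} \sin(n\xi)$. From $u(\xi,0) = - \sin(3 \xi) + 3 \sin(5 \xi)$: $c_3=-1, c_5=3$.
So $u(\xi,t) = - e^{-9 t} \sin(3 \xi) + 3 e^{-25 t} \sin(5 \xi)$, and $w(\xi,t) = e^{2t}u(\xi,t)$.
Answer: $w(\xi, t) = - e^{-7 t} \sin(3 \xi) + 3 e^{-23 t} \sin(5 \xi)$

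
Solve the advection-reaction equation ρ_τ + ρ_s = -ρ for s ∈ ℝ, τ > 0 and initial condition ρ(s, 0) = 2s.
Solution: Substitute ρ = exp(-τ)u.
Then ρ_τ = exp(-τ)(u_τ - u), ρ_s = exp(-τ)u_s; substituting and dividing by exp(-τ), the lower-order terms cancel: u_τ + u_s = 0 (standard advection equation).
Data for u: u(s,0) = ρ(s,0) = 2s.
By characteristics (ds/dτ = 1), u(s,τ) = f(s - τ) with f = u(·, 0).
So u(s,τ) = 2s - 2τ, and ρ(s,τ) = exp(-τ)u(s,τ).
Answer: ρ(s, τ) = 2sexp(-τ) - 2τexp(-τ)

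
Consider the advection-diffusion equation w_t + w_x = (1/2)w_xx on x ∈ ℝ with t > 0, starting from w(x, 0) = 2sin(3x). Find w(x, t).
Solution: Change to a moving frame: let η = x - t, σ = t and write w(x,t) = u(η,σ).
By the chain rule w_t = u_σ - u_η, w_x = u_η, w_xx = u_ηη.
Then w_t + w_x = u_σ: the advection term cancels and the PDE becomes the heat equation u_σ = (1/2)u_ηη on η ∈ ℝ.
Initial data: u(η,0) = w(η,0) = 2sin(3η).
On η ∈ ℝ each mode satisfies (sin(nη))″ = -n² sin(nη), so exp(-n²σ/2) sin(nη) solves the heat equation; by superposition u(η,σ) = Σ c_n exp(-n²σ/2) sin(nη).
Reading off the coefficients: c_3=2, so u(η,σ) = 2exp(-9σ/2)sin(3η).
Substituting back η = x - t, σ = t: w(x,t) = u(x - t, t).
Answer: w(x, t) = -2exp(-9t/2)sin(3t - 3x)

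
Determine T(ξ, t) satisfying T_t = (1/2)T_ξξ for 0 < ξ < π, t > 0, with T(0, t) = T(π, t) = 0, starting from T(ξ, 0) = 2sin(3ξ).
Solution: Using separation of variables T = X(ξ)G(t):
Eigenfunctions: sin(nξ), n = 1, 2, 3, ...
General solution: T(ξ, t) = Σ c_n sin(nξ) exp(-n² t/2)
Matching T(ξ,0) = 2sin(3ξ) term by term: c_3=2.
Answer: T(ξ, t) = 2exp(-9t/2)sin(3ξ)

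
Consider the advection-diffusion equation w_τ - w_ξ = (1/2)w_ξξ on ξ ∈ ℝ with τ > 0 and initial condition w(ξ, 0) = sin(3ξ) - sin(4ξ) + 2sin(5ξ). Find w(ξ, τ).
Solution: Change to a moving frame: let η = ξ + τ, σ = τ and write w(ξ,τ) = u(η,σ).
By the chain rule w_τ = u_σ + u_η, w_ξ = u_η, w_ξξ = u_ηη.
Then w_τ - w_ξ = u_σ: the advection term cancels and the PDE becomes the heat equation u_σ = (1/2)u_ηη on η ∈ ℝ.
Initial data: u(η,0) = w(η,0) = sin(3η) - sin(4η) + 2sin(5η).
On η ∈ ℝ each mode satisfies (sin(nη))″ = -n² sin(nη), so exp(-n²σ/2) sin(nη) solves the heat equation; by superposition u(η,σ) = Σ c_n exp(-n²σ/2) sin(nη).
Reading off the coefficients: c_3=1, c_4=-1, c_5=2, so u(η,σ) = -exp(-8σ)sin(4η) + exp(-9σ/2)sin(3η) + 2exp(-25σ/2)sin(5η).
Substituting back η = ξ + τ, σ = τ: w(ξ,τ) = u(ξ + τ, τ).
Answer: w(ξ, τ) = -exp(-8τ)sin(4ξ + 4τ) + exp(-9τ/2)sin(3ξ + 3τ) + 2exp(-25τ/2)sin(5ξ + 5τ)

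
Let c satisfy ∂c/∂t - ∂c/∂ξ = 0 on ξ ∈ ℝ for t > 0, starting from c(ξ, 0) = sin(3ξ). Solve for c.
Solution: By characteristics (dξ/dt = -1), c(ξ,t) = f(ξ + t) with f = c(·, 0).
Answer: c(ξ, t) = sin(3t + 3ξ)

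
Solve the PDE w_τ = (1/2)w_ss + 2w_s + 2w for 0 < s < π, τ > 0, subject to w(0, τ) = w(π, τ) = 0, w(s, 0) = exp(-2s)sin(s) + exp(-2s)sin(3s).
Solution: Substitute w = exp(-2s)u.
Then w_s = exp(-2s)(u_s - 2u), w_ss = exp(-2s)(u_ss - 4u_s + 4u), w_τ = exp(-2s)u_τ; substituting and dividing by exp(-2s), the lower-order terms cancel: u_τ = (1/2)u_ss (standard heat equation).
Data for u: u(s,0) = exp(2s)w(s,0) = sin(s) + sin(3s). The boundary conditions carry over: u(0,τ) = u(π,τ) = 0.
Separating variables: u = Σ c_n exp(-n²τ/2) sin(ns). From u(s,0) = sin(s) + sin(3s): c_1=1, c_3=1.
So u(s,τ) = exp(-τ/2)sin(s) + exp(-9τ/2)sin(3s), and w(s,τ) = exp(-2s)u(s,τ).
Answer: w(s, τ) = exp(-2s)exp(-τ/2)sin(s) + exp(-2s)exp(-9τ/2)sin(3s)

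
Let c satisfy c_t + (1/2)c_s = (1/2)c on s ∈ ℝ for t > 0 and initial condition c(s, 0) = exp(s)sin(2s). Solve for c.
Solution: Substitute c = exp(s)u, i.e. u = exp(-s)c.
By the product rule, c_s = exp(s)(u_s + u), c_t = exp(s)u_t.
Substituting into the PDE and dividing by exp(s): u_t + (1/2)(u_s + u) = (1/2)u.
The lower-order terms cancel, leaving the standard advection equation u_t + (1/2)u_s = 0.
Initial data for u: u(s,0) = exp(-s)c(s,0) = sin(2s).
Solve for u:
  By method of characteristics (waves move right with speed 1/2):
  Along characteristics s - (1/2)t = const, u is constant, so u(s,t) = f(s - (1/2)t) with f = u(·, 0).
Hence u(s,t) = sin(2s - t).
Transform back: c(s,t) = exp(s)u(s,t).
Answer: c(s, t) = exp(s)sin(2s - t)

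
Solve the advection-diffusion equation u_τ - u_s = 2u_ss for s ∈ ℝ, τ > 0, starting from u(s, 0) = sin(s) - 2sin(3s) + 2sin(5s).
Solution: Moving frame: η = s + τ, σ = τ, u = w(η,σ), so u_τ = w_σ + w_η and u_ss = w_ηη.
Hence u_τ - u_s = w_σ and the PDE becomes the heat equation w_σ = 2w_ηη on η ∈ ℝ.
Initial data: w(η,0) = u(η,0) = sin(η) - 2sin(3η) + 2sin(5η). Each mode sin(nη) decays as exp(-2n²σ) on ℝ, so w(η,σ) = Σ c_n exp(-2n²σ) sin(nη) with c_1=1, c_3=-2, c_5=2: w(η,σ) = exp(-2σ)sin(η) - 2exp(-18σ)sin(3η) + 2exp(-50σ)sin(5η).
Substituting back: u(s,τ) = w(s + τ, τ).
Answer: u(s, τ) = exp(-2τ)sin(s + τ) - 2exp(-18τ)sin(3s + 3τ) + 2exp(-50τ)sin(5s + 5τ)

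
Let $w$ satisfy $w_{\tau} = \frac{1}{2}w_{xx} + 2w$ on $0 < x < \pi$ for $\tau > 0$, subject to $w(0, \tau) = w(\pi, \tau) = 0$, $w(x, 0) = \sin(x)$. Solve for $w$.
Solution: Substitute $w = e^{2\tau}u$, i.e. $u = e^{-2\tau}w$.
By the product rule, $w_{\tau} = e^{2\tau}(u_{\tau} + 2u)$, $w_{xx} = e^{2\tau}u_{xx}$.
Substituting into the PDE and dividing by $e^{2\tau}$: $u_{\tau} + 2u = \frac{1}{2}u_{xx} + 2u$.
The lower-order terms cancel, leaving the standard heat equation $u_{\tau} = \frac{1}{2}u_{xx}$.
Initial data for $u$: $u(x,0) = w(x,0) = \sin(x)$. The boundary conditions carry over: $u(0,\tau) = u(\pi,\tau) = 0$.
Solve for $u$:
  Using separation of variables $u = X(x)T(\tau)$:
  Eigenfunctions: $\sin(nx)$, $n = 1, 2, 3, \ldots$
  General solution: $u(x, \tau) = \sum c_n \sin(nx) e^{-n^2 \tau/2}$
  Matching $u(x,0) = \sin(x)$ term by term: $c_1=1$.
Hence $u(x,\tau) = e^{-\tau/2} \sin(x)$.
Transform back: $w(x,\tau) = e^{2\tau}u(x,\tau)$.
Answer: $w(x, \tau) = e^{3 \tau/2} \sin(x)$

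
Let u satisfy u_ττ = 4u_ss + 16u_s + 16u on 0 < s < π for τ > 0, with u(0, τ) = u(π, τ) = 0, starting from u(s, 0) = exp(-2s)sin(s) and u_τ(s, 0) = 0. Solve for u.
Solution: Substitute u = exp(-2s)w.
Then u_s = exp(-2s)(w_s - 2w), u_ss = exp(-2s)(w_ss - 4w_s + 4w), u_ττ = exp(-2s)w_ττ; substituting and dividing by exp(-2s), the lower-order terms cancel: w_ττ = 4w_ss (standard wave equation).
Data for w: w(s,0) = exp(2s)u(s,0) = sin(s); w_τ(s,0) = exp(2s)u_τ(s,0) = 0. The boundary conditions carry over: w(0,τ) = w(π,τ) = 0.
Separating variables: w = Σ [A_n cos(ω_n τ) + B_n sin(ω_n τ)] sin(ns), ω_n = 2n. From ICs: A_1=1.
So w(s,τ) = sin(s)cos(2τ), and u(s,τ) = exp(-2s)w(s,τ).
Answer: u(s, τ) = exp(-2s)sin(s)cos(2τ)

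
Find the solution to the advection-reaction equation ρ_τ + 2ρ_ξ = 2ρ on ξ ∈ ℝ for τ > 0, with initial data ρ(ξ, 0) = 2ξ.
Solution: Substitute ρ = exp(2τ)u.
Then ρ_τ = exp(2τ)(u_τ + 2u), ρ_ξ = exp(2τ)u_ξ; substituting and dividing by exp(2τ), the lower-order terms cancel: u_τ + 2u_ξ = 0 (standard advection equation).
Data for u: u(ξ,0) = ρ(ξ,0) = 2ξ.
By characteristics (dξ/dτ = 2), u(ξ,τ) = f(ξ - 2τ) with f = u(·, 0).
So u(ξ,τ) = 2ξ - 4τ, and ρ(ξ,τ) = exp(2τ)u(ξ,τ).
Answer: ρ(ξ, τ) = 2ξexp(2τ) - 4τexp(2τ)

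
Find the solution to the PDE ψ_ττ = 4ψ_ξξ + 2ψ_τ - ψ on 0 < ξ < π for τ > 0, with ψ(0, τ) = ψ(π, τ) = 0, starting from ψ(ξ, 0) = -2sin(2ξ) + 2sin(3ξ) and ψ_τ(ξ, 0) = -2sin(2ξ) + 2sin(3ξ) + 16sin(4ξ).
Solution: Substitute ψ = exp(τ)u.
Then ψ_τ = exp(τ)(u_τ + u), ψ_ττ = exp(τ)(u_ττ + 2u_τ + u), ψ_ξξ = exp(τ)u_ξξ; substituting and dividing by exp(τ), the lower-order terms cancel: u_ττ = 4u_ξξ (standard wave equation).
Data for u: u(ξ,0) = ψ(ξ,0) = -2sin(2ξ) + 2sin(3ξ); u_τ(ξ,0) = ψ_τ(ξ,0) - ψ(ξ,0) = 16sin(4ξ). The boundary conditions carry over: u(0,τ) = u(π,τ) = 0.
Separating variables: u = Σ [A_n cos(ω_n τ) + B_n sin(ω_n τ)] sin(nξ), ω_n = 2n. From ICs (B_n = velocity coefficient / ω_n): A_2=-2, A_3=2, B_4=2.
So u(ξ,τ) = -2sin(2ξ)cos(4τ) + 2sin(3ξ)cos(6τ) + 2sin(4ξ)sin(8τ), and ψ(ξ,τ) = exp(τ)u(ξ,τ).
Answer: ψ(ξ, τ) = -2exp(τ)sin(2ξ)cos(4τ) + 2exp(τ)sin(3ξ)cos(6τ) + 2exp(τ)sin(4ξ)sin(8τ)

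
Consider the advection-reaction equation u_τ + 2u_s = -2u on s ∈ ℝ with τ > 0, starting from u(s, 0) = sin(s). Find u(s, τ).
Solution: Substitute u = exp(-2τ)w, i.e. w = exp(2τ)u.
By the product rule, u_τ = exp(-2τ)(w_τ - 2w), u_s = exp(-2τ)w_s.
Substituting into the PDE and dividing by exp(-2τ): w_τ - 2w + 2w_s = -2w.
The lower-order terms cancel, leaving the standard advection equation w_τ + 2w_s = 0.
Initial data for w: w(s,0) = u(s,0) = sin(s).
Solve for w:
  By method of characteristics (waves move right with speed 2):
  Along characteristics s - 2τ = const, w is constant, so w(s,τ) = f(s - 2τ) with f = w(·, 0).
Hence w(s,τ) = sin(s - 2τ).
Transform back: u(s,τ) = exp(-2τ)w(s,τ).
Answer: u(s, τ) = exp(-2τ)sin(s - 2τ)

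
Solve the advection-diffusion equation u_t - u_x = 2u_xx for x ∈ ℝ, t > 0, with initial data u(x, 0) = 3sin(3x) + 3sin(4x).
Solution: Moving frame: η = x + t, σ = t, u = w(η,σ), so u_t = w_σ + w_η and u_xx = w_ηη.
Hence u_t - u_x = w_σ and the PDE becomes the heat equation w_σ = 2w_ηη on η ∈ ℝ.
Initial data: w(η,0) = u(η,0) = 3sin(3η) + 3sin(4η). Each mode sin(nη) decays as exp(-2n²σ) on ℝ, so w(η,σ) = Σ c_n exp(-2n²σ) sin(nη) with c_3=3, c_4=3: w(η,σ) = 3exp(-18σ)sin(3η) + 3exp(-32σ)sin(4η).
Substituting back: u(x,t) = w(x + t, t).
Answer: u(x, t) = 3exp(-18t)sin(3t + 3x) + 3exp(-32t)sin(4t + 4x)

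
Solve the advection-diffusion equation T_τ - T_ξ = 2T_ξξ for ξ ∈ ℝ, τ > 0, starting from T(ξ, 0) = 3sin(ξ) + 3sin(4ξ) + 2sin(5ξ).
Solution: Change to a moving frame: let η = ξ + τ, σ = τ and write T(ξ,τ) = u(η,σ).
By the chain rule T_τ = u_σ + u_η, T_ξ = u_η, T_ξξ = u_ηη.
Then T_τ - T_ξ = u_σ: the advection term cancels and the PDE becomes the heat equation u_σ = 2u_ηη on η ∈ ℝ.
Initial data: u(η,0) = T(η,0) = 3sin(η) + 3sin(4η) + 2sin(5η).
On η ∈ ℝ each mode satisfies (sin(nη))″ = -n² sin(nη), so exp(-2n²σ) sin(nη) solves the heat equation; by superposition u(η,σ) = Σ c_n exp(-2n²σ) sin(nη).
Reading off the coefficients: c_1=3, c_4=3, c_5=2, so u(η,σ) = 3exp(-2σ)sin(η) + 3exp(-32σ)sin(4η) + 2exp(-50σ)sin(5η).
Substituting back η = ξ + τ, σ = τ: T(ξ,τ) = u(ξ + τ, τ).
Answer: T(ξ, τ) = 3exp(-2τ)sin(ξ + τ) + 3exp(-32τ)sin(4ξ + 4τ) + 2exp(-50τ)sin(5ξ + 5τ)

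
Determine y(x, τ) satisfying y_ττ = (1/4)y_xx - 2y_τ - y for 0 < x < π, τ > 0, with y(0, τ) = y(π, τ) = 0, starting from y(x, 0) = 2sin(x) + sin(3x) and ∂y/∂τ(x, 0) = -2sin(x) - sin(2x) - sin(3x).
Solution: Substitute y = exp(-τ)u.
Then y_τ = exp(-τ)(u_τ - u), y_ττ = exp(-τ)(u_ττ - 2u_τ + u), y_xx = exp(-τ)u_xx; substituting and dividing by exp(-τ), the lower-order terms cancel: u_ττ = (1/4)u_xx (standard wave equation).
Data for u: u(x,0) = y(x,0) = 2sin(x) + sin(3x); u_τ(x,0) = y_τ(x,0) + y(x,0) = -sin(2x). The boundary conditions carry over: u(0,τ) = u(π,τ) = 0.
Separating variables: u = Σ [A_n cos(ω_n τ) + B_n sin(ω_n τ)] sin(nx), ω_n = n/2. From ICs (B_n = velocity coefficient / ω_n): A_1=2, A_3=1, B_2=-1.
So u(x,τ) = 2sin(x)cos(τ/2) - sin(2x)sin(τ) + sin(3x)cos(3τ/2), and y(x,τ) = exp(-τ)u(x,τ).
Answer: y(x, τ) = 2exp(-τ)sin(x)cos(τ/2) - exp(-τ)sin(2x)sin(τ) + exp(-τ)sin(3x)cos(3τ/2)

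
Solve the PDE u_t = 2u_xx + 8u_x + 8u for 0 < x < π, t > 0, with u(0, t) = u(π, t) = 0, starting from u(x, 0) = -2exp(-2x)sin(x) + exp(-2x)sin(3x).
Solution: Substitute u = exp(-2x)w.
Then u_x = exp(-2x)(w_x - 2w), u_xx = exp(-2x)(w_xx - 4w_x + 4w), u_t = exp(-2x)w_t; substituting and dividing by exp(-2x), the lower-order terms cancel: w_t = 2w_xx (standard heat equation).
Data for w: w(x,0) = exp(2x)u(x,0) = -2sin(x) + sin(3x). The boundary conditions carry over: w(0,t) = w(π,t) = 0.
Separating variables: w = Σ c_n exp(-2n²t) sin(nx). From w(x,0) = -2sin(x) + sin(3x): c_1=-2, c_3=1.
So w(x,t) = -2exp(-2t)sin(x) + exp(-18t)sin(3x), and u(x,t) = exp(-2x)w(x,t).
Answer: u(x, t) = -2exp(-2t)exp(-2x)sin(x) + exp(-18t)exp(-2x)sin(3x)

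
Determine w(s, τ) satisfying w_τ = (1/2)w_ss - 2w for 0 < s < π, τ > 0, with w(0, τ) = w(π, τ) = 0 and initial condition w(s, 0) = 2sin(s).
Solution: Substitute w = exp(-2τ)u.
Then w_τ = exp(-2τ)(u_τ - 2u), w_ss = exp(-2τ)u_ss; substituting and dividing by exp(-2τ), the lower-order terms cancel: u_τ = (1/2)u_ss (standard heat equation).
Data for u: u(s,0) = w(s,0) = 2sin(s). The boundary conditions carry over: u(0,τ) = u(π,τ) = 0.
Separating variables: u = Σ c_n exp(-n²τ/2) sin(ns). From u(s,0) = 2sin(s): c_1=2.
So u(s,τ) = 2exp(-τ/2)sin(s), and w(s,τ) = exp(-2τ)u(s,τ).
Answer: w(s, τ) = 2exp(-5τ/2)sin(s)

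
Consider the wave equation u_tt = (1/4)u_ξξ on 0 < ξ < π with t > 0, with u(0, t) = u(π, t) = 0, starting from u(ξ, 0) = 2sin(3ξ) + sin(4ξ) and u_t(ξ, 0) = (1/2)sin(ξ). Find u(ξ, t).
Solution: Using separation of variables u = X(ξ)T(t):
Eigenfunctions: sin(nξ), n = 1, 2, 3, ...
General solution: u(ξ, t) = Σ [A_n cos(n t/2) + B_n sin(n t/2)] sin(nξ)
From u(ξ,0) = 2sin(3ξ) + sin(4ξ): A_3=2, A_4=1. From u_t(ξ,0) = (1/2)sin(ξ), using u_t(ξ,0) = Σ ω_n B_n sin(nξ) with ω_n = n/2: B_1 = (1/2)/(1/2) = 1.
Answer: u(ξ, t) = sin(t/2)sin(ξ) + 2sin(3ξ)cos(3t/2) + sin(4ξ)cos(2t)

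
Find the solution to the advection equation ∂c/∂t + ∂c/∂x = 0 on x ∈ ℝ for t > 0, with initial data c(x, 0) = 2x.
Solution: By method of characteristics (waves move right with speed 1):
Along characteristics x - t = const, c is constant, so c(x,t) = f(x - t) with f = c(·, 0).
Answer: c(x, t) = -2t + 2x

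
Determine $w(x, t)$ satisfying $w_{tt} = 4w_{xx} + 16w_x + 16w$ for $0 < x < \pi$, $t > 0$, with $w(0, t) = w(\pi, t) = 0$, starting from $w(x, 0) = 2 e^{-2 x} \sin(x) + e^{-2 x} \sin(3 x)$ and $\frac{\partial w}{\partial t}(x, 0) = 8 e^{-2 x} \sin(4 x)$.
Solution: Substitute $w = e^{-2x}u$, i.e. $u = e^{2x}w$.
By the product rule, $w_x = e^{-2x}(u_x - 2u)$, $w_{xx} = e^{-2x}(u_{xx} - 4u_x + 4u)$, $w_{tt} = e^{-2x}u_{tt}$.
Substituting into the PDE and dividing by $e^{-2x}$: $u_{tt} = 4(u_{xx} - 4u_x + 4u) + 16(u_x - 2u) + 16u$.
The lower-order terms cancel, leaving the standard wave equation $u_{tt} = 4u_{xx}$.
Initial data for $u$: $u(x,0) = e^{2x}w(x,0) = 2 \sin(x) + \sin(3 x)$; $u_t(x,0) = e^{2x}w_t(x,0) = 8 \sin(4 x)$. The boundary conditions carry over: $u(0,t) = u(\pi,t) = 0$.
Solve for $u$:
  Using separation of variables $u = X(x)T(t)$:
  Eigenfunctions: $\sin(nx)$, $n = 1, 2, 3, \ldots$
  General solution: $u(x, t) = \sum [A_n \cos(2n t) + B_n \sin(2n t)] \sin(nx)$
  From $u(x,0) = 2 \sin(x) + \sin(3 x)$: $A_1=2, A_3=1$. From $u_t(x,0) = 8 \sin(4 x)$, using $u_t(x,0) = \sum \omega_n B_n \sin(nx)$ with $\omega_n = 2n$: $B_4 = 8/8 = 1$.
Hence $u(x,t) = \sin(8 t) \sin(4 x) + 2 \sin(x) \cos(2 t) + \sin(3 x) \cos(6 t)$.
Transform back: $w(x,t) = e^{-2x}u(x,t)$.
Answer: $w(x, t) = e^{-2 x} \sin(8 t) \sin(4 x) + 2 e^{-2 x} \sin(x) \cos(2 t) + e^{-2 x} \sin(3 x) \cos(6 t)$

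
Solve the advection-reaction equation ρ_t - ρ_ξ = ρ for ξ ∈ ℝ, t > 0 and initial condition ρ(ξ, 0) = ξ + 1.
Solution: Substitute ρ = exp(t)u.
Then ρ_t = exp(t)(u_t + u), ρ_ξ = exp(t)u_ξ; substituting and dividing by exp(t), the lower-order terms cancel: u_t - u_ξ = 0 (standard advection equation).
Data for u: u(ξ,0) = ρ(ξ,0) = ξ + 1.
By characteristics (dξ/dt = -1), u(ξ,t) = f(ξ + t) with f = u(·, 0).
So u(ξ,t) = t + ξ + 1, and ρ(ξ,t) = exp(t)u(ξ,t).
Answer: ρ(ξ, t) = texp(t) + ξexp(t) + exp(t)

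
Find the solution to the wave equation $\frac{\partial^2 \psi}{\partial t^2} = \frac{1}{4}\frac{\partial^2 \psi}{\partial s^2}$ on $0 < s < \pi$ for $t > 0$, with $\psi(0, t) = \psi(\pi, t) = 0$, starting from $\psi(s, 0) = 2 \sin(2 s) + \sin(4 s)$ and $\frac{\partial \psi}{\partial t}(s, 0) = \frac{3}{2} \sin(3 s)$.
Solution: Using separation of variables $\psi = X(s)T(t)$:
Eigenfunctions: $\sin(ns)$, $n = 1, 2, 3, \ldots$
General solution: $\psi(s, t) = \sum [A_n \cos(n t/2) + B_n \sin(n t/2)] \sin(ns)$
From $\psi(s,0) = 2 \sin(2 s) + \sin(4 s)$: $A_2=2, A_4=1$. From $\psi_t(s,0) = \frac{3}{2} \sin(3 s)$, using $\psi_t(s,0) = \sum \omega_n B_n \sin(ns)$ with $\omega_n = n/2$: $B_3 = (3/2)/(3/2) = 1$.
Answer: $\psi(s, t) = 2 \sin(2 s) \cos(t) + \sin(3 s) \sin(3 t/2) + \sin(4 s) \cos(2 t)$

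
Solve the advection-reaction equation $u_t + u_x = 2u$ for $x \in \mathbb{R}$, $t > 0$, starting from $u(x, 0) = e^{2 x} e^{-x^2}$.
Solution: Substitute $u = e^{2x}w$.
Then $u_x = e^{2x}(w_x + 2w)$, $u_t = e^{2x}w_t$; substituting and dividing by $e^{2x}$, the lower-order terms cancel: $w_t + w_x = 0$ (standard advection equation).
Data for $w$: $w(x,0) = e^{-2x}u(x,0) = e^{-x^2}$.
By characteristics ($dx/dt = 1$), $w(x,t) = f(x - t)$ with $f = w( \cdot , 0)$.
So $w(x,t) = e^{-(-t + x)^2}$, and $u(x,t) = e^{2x}w(x,t)$.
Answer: $u(x, t) = e^{2 x} e^{-(-t + x)^2}$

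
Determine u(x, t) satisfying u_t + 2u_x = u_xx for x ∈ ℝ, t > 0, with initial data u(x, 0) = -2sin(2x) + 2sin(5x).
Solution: Moving frame: η = x - 2t, σ = t, u = w(η,σ), so u_t = w_σ - 2w_η and u_xx = w_ηη.
Hence u_t + 2u_x = w_σ and the PDE becomes the heat equation w_σ = w_ηη on η ∈ ℝ.
Initial data: w(η,0) = u(η,0) = -2sin(2η) + 2sin(5η). Each mode sin(nη) decays as exp(-n²σ) on ℝ, so w(η,σ) = Σ c_n exp(-n²σ) sin(nη) with c_2=-2, c_5=2: w(η,σ) = -2exp(-4σ)sin(2η) + 2exp(-25σ)sin(5η).
Substituting back: u(x,t) = w(x - 2t, t).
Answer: u(x, t) = 2exp(-4t)sin(4t - 2x) - 2exp(-25t)sin(10t - 5x)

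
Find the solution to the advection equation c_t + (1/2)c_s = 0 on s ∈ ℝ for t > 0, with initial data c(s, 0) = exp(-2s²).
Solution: By characteristics (ds/dt = 1/2), c(s,t) = f(s - (1/2)t) with f = c(·, 0).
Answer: c(s, t) = exp(-2(s - t/2)²)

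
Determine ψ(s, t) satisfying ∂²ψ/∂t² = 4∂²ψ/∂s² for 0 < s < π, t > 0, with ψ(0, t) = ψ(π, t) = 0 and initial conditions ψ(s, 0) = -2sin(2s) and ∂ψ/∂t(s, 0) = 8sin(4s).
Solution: Using separation of variables ψ = X(s)T(t):
Eigenfunctions: sin(ns), n = 1, 2, 3, ...
General solution: ψ(s, t) = Σ [A_n cos(2n t) + B_n sin(2n t)] sin(ns)
From ψ(s,0) = -2sin(2s): A_2=-2. From ψ_t(s,0) = 8sin(4s), using ψ_t(s,0) = Σ ω_n B_n sin(ns) with ω_n = 2n: B_4 = 8/8 = 1.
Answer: ψ(s, t) = -2sin(2s)cos(4t) + sin(4s)sin(8t)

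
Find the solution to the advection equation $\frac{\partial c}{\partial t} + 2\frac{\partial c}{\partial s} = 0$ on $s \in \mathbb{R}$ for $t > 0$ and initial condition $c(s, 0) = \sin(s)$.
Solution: By method of characteristics (waves move right with speed 2):
Along characteristics $s - 2t =$ const, $c$ is constant, so $c(s,t) = f(s - 2t)$ with $f = c( \cdot , 0)$.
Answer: $c(s, t) = \sin(s - 2 t)$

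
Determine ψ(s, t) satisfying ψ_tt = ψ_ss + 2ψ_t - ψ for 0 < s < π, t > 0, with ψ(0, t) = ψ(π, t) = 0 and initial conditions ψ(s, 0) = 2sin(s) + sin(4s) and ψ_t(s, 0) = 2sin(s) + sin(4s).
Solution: Substitute ψ = exp(t)u.
Then ψ_t = exp(t)(u_t + u), ψ_tt = exp(t)(u_tt + 2u_t + u), ψ_ss = exp(t)u_ss; substituting and dividing by exp(t), the lower-order terms cancel: u_tt = u_ss (standard wave equation).
Data for u: u(s,0) = ψ(s,0) = 2sin(s) + sin(4s); u_t(s,0) = ψ_t(s,0) - ψ(s,0) = 0. The boundary conditions carry over: u(0,t) = u(π,t) = 0.
Separating variables: u = Σ [A_n cos(ω_n t) + B_n sin(ω_n t)] sin(ns), ω_n = n. From ICs: A_1=2, A_4=1.
So u(s,t) = 2sin(s)cos(t) + sin(4s)cos(4t), and ψ(s,t) = exp(t)u(s,t).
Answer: ψ(s, t) = 2exp(t)sin(s)cos(t) + exp(t)sin(4s)cos(4t)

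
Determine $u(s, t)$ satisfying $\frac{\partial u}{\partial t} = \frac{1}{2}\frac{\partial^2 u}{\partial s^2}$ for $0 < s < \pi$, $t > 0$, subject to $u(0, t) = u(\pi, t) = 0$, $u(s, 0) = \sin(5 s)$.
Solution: Using separation of variables $u = X(s)T(t)$:
Eigenfunctions: $\sin(ns)$, $n = 1, 2, 3, \ldots$
General solution: $u(s, t) = \sum c_n \sin(ns) e^{-n^2 t/2}$
Matching $u(s,0) = \sin(5 s)$ term by term: $c_5=1$.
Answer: $u(s, t) = e^{-25 t/2} \sin(5 s)$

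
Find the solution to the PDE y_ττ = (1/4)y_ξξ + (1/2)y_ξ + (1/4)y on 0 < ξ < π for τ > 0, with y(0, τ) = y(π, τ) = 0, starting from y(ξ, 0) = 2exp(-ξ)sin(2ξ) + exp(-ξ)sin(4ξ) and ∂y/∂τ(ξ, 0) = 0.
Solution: Substitute y = exp(-ξ)u.
Then y_ξ = exp(-ξ)(u_ξ - u), y_ξξ = exp(-ξ)(u_ξξ - 2u_ξ + u), y_ττ = exp(-ξ)u_ττ; substituting and dividing by exp(-ξ), the lower-order terms cancel: u_ττ = (1/4)u_ξξ (standard wave equation).
Data for u: u(ξ,0) = exp(ξ)y(ξ,0) = 2sin(2ξ) + sin(4ξ); u_τ(ξ,0) = exp(ξ)y_τ(ξ,0) = 0. The boundary conditions carry over: u(0,τ) = u(π,τ) = 0.
Separating variables: u = Σ [A_n cos(ω_n τ) + B_n sin(ω_n τ)] sin(nξ), ω_n = n/2. From ICs: A_2=2, A_4=1.
So u(ξ,τ) = 2sin(2ξ)cos(τ) + sin(4ξ)cos(2τ), and y(ξ,τ) = exp(-ξ)u(ξ,τ).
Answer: y(ξ, τ) = 2exp(-ξ)sin(2ξ)cos(τ) + exp(-ξ)sin(4ξ)cos(2τ)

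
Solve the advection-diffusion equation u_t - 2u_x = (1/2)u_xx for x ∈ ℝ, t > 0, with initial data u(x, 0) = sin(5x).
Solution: Moving frame: η = x + 2t, σ = t, u = w(η,σ), so u_t = w_σ + 2w_η and u_xx = w_ηη.
Hence u_t - 2u_x = w_σ and the PDE becomes the heat equation w_σ = (1/2)w_ηη on η ∈ ℝ.
Initial data: w(η,0) = u(η,0) = sin(5η). Each mode sin(nη) decays as exp(-n²σ/2) on ℝ, so w(η,σ) = Σ c_n exp(-n²σ/2) sin(nη) with c_5=1: w(η,σ) = exp(-25σ/2)sin(5η).
Substituting back: u(x,t) = w(x + 2t, t).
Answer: u(x, t) = exp(-25t/2)sin(10t + 5x)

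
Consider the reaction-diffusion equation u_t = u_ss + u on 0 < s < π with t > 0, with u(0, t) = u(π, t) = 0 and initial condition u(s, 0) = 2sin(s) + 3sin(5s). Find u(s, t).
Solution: Substitute u = exp(t)w.
Then u_t = exp(t)(w_t + w), u_ss = exp(t)w_ss; substituting and dividing by exp(t), the lower-order terms cancel: w_t = w_ss (standard heat equation).
Data for w: w(s,0) = u(s,0) = 2sin(s) + 3sin(5s). The boundary conditions carry over: w(0,t) = w(π,t) = 0.
Separating variables: w = Σ c_n exp(-n²t) sin(ns). From w(s,0) = 2sin(s) + 3sin(5s): c_1=2, c_5=3.
So w(s,t) = 2exp(-t)sin(s) + 3exp(-25t)sin(5s), and u(s,t) = exp(t)w(s,t).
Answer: u(s, t) = 2sin(s) + 3exp(-24t)sin(5s)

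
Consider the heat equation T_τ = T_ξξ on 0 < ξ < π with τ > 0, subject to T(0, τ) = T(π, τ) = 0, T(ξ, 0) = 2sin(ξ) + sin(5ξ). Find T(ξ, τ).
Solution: Separating variables: T = Σ c_n exp(-n²τ) sin(nξ). From T(ξ,0) = 2sin(ξ) + sin(5ξ): c_1=2, c_5=1.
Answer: T(ξ, τ) = 2exp(-τ)sin(ξ) + exp(-25τ)sin(5ξ)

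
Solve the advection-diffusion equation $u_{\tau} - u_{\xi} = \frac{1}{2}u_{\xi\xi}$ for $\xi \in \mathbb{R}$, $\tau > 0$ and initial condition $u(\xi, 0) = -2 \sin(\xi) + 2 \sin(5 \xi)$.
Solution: Moving frame: $\eta = \xi + \tau$, $\sigma = \tau$, $u = w(\eta,\sigma)$, so $u_{\tau} = w_{\sigma} + w_{\eta}$ and $u_{\xi\xi} = w_{\eta\eta}$.
Hence $u_{\tau} - u_{\xi} = w_{\sigma}$ and the PDE becomes the heat equation $w_{\sigma} = \frac{1}{2}w_{\eta\eta}$ on $\eta \in \mathbb{R}$.
Initial data: $w(\eta,0) = u(\eta,0) = -2 \sin(\eta) + 2 \sin(5 \eta)$. Each mode $\sin(n\eta)$ decays as $e^{-n^2\sigma/2}$ on $\mathbb{R}$, so $w(\eta,\sigma) = \sum c_n e^{-n^2\sigma/2} \sin(n\eta)$ with $c_1=-2, c_5=2$: $w(\eta,\sigma) = -2 e^{-\sigma/2} \sin(\eta) + 2 e^{-25 \sigma/2} \sin(5 \eta)$.
Substituting back: $u(\xi,\tau) = w(\xi + \tau, \tau)$.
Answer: $u(\xi, \tau) = -2 e^{-\tau/2} \sin(\tau + \xi) + 2 e^{-25 \tau/2} \sin(5 \tau + 5 \xi)$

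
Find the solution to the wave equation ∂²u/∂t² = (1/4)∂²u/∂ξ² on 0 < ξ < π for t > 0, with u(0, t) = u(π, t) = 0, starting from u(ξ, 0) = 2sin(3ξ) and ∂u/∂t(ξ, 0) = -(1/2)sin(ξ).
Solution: Separating variables: u = Σ [A_n cos(ω_n t) + B_n sin(ω_n t)] sin(nξ), ω_n = n/2. From ICs (B_n = velocity coefficient / ω_n): A_3=2, B_1=-1.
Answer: u(ξ, t) = -sin(t/2)sin(ξ) + 2sin(3ξ)cos(3t/2)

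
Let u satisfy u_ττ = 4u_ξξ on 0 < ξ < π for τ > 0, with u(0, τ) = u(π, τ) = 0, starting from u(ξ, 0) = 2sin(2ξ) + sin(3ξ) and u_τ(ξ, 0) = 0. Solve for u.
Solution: Using separation of variables u = X(ξ)T(τ):
Eigenfunctions: sin(nξ), n = 1, 2, 3, ...
General solution: u(ξ, τ) = Σ [A_n cos(2n τ) + B_n sin(2n τ)] sin(nξ)
From u(ξ,0) = 2sin(2ξ) + sin(3ξ): A_2=2, A_3=1. From u_τ(ξ,0) = 0: all B_n = 0.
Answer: u(ξ, τ) = 2sin(2ξ)cos(4τ) + sin(3ξ)cos(6τ)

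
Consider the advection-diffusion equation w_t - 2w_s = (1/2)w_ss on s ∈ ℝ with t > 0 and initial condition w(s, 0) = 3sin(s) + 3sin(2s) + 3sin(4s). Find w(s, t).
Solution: Moving frame: η = s + 2t, σ = t, w = u(η,σ), so w_t = u_σ + 2u_η and w_ss = u_ηη.
Hence w_t - 2w_s = u_σ and the PDE becomes the heat equation u_σ = (1/2)u_ηη on η ∈ ℝ.
Initial data: u(η,0) = w(η,0) = 3sin(η) + 3sin(2η) + 3sin(4η). Each mode sin(nη) decays as exp(-n²σ/2) on ℝ, so u(η,σ) = Σ c_n exp(-n²σ/2) sin(nη) with c_1=3, c_2=3, c_4=3: u(η,σ) = 3exp(-2σ)sin(2η) + 3exp(-8σ)sin(4η) + 3exp(-σ/2)sin(η).
Substituting back: w(s,t) = u(s + 2t, t).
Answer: w(s, t) = 3exp(-2t)sin(2s + 4t) + 3exp(-8t)sin(4s + 8t) + 3exp(-t/2)sin(s + 2t)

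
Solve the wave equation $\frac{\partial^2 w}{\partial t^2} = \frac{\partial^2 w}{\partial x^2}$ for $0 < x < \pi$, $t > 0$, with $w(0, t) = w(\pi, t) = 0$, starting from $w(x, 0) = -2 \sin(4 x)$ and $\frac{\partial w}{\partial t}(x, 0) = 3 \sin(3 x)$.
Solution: Separating variables: $w = \sum [A_n \cos(\omega_n t) + B_n \sin(\omega_n t)] \sin(nx)$, $\omega_n = n$. From ICs ($B_n$ = velocity coefficient / $\omega_n$): $A_4=-2, B_3=1$.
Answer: $w(x, t) = \sin(3 t) \sin(3 x) - 2 \sin(4 x) \cos(4 t)$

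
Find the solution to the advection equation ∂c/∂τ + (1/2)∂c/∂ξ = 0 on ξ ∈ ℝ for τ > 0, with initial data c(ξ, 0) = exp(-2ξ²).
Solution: By method of characteristics (waves move right with speed 1/2):
Along characteristics ξ - (1/2)τ = const, c is constant, so c(ξ,τ) = f(ξ - (1/2)τ) with f = c(·, 0).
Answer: c(ξ, τ) = exp(-2(ξ - τ/2)²)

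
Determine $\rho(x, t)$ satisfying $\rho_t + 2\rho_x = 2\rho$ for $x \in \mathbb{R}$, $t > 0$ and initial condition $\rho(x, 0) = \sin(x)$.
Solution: Substitute $\rho = e^{2t}u$.
Then $\rho_t = e^{2t}(u_t + 2u)$, $\rho_x = e^{2t}u_x$; substituting and dividing by $e^{2t}$, the lower-order terms cancel: $u_t + 2u_x = 0$ (standard advection equation).
Data for $u$: $u(x,0) = \rho(x,0) = \sin(x)$.
By characteristics ($dx/dt = 2$), $u(x,t) = f(x - 2t)$ with $f = u( \cdot , 0)$.
So $u(x,t) = - \sin(2 t - x)$, and $\rho(x,t) = e^{2t}u(x,t)$.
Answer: $\rho(x, t) = - e^{2 t} \sin(2 t - x)$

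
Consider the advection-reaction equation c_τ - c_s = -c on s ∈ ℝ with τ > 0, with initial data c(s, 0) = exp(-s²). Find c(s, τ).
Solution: Substitute c = exp(-τ)u.
Then c_τ = exp(-τ)(u_τ - u), c_s = exp(-τ)u_s; substituting and dividing by exp(-τ), the lower-order terms cancel: u_τ - u_s = 0 (standard advection equation).
Data for u: u(s,0) = c(s,0) = exp(-s²).
By characteristics (ds/dτ = -1), u(s,τ) = f(s + τ) with f = u(·, 0).
So u(s,τ) = exp(-(s + τ)²), and c(s,τ) = exp(-τ)u(s,τ).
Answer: c(s, τ) = exp(-τ)exp(-(s + τ)²)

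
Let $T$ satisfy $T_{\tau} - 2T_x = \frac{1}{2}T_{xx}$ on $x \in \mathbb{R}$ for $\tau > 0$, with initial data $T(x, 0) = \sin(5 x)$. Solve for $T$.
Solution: Change to a moving frame: let $\eta = x + 2\tau$, $\sigma = \tau$ and write $T(x,\tau) = u(\eta,\sigma)$.
By the chain rule $T_{\tau} = u_{\sigma} + 2u_{\eta}$, $T_x = u_{\eta}$, $T_{xx} = u_{\eta\eta}$.
Then $T_{\tau} - 2T_x = u_{\sigma}$: the advection term cancels and the PDE becomes the heat equation $u_{\sigma} = \frac{1}{2}u_{\eta\eta}$ on $\eta \in \mathbb{R}$.
Initial data: $u(\eta,0) = T(\eta,0) = \sin(5 \eta)$.
On $\eta \in \mathbb{R}$ each mode satisfies $(\sin(n\eta))'' = -n^2 \sin(n\eta)$, so $e^{-n^2\sigma/2} \sin(n\eta)$ solves the heat equation; by superposition $u(\eta,\sigma) = \sum c_n e^{-n^2\sigma/2} \sin(n\eta)$.
Reading off the coefficients: $c_5=1$, so $u(\eta,\sigma) = e^{-25 \sigma/2} \sin(5 \eta)$.
Substituting back $\eta = x + 2\tau$, $\sigma = \tau$: $T(x,\tau) = u(x + 2\tau, \tau)$.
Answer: $T(x, \tau) = e^{-25 \tau/2} \sin(10 \tau + 5 x)$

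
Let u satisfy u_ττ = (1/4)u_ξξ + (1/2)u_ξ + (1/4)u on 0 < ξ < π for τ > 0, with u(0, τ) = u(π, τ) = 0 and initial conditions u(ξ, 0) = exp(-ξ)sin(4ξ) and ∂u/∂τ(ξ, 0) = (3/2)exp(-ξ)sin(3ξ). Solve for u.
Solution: Substitute u = exp(-ξ)w, i.e. w = exp(ξ)u.
By the product rule, u_ξ = exp(-ξ)(w_ξ - w), u_ξξ = exp(-ξ)(w_ξξ - 2w_ξ + w), u_ττ = exp(-ξ)w_ττ.
Substituting into the PDE and dividing by exp(-ξ): w_ττ = (1/4)(w_ξξ - 2w_ξ + w) + (1/2)(w_ξ - w) + (1/4)w.
The lower-order terms cancel, leaving the standard wave equation w_ττ = (1/4)w_ξξ.
Initial data for w: w(ξ,0) = exp(ξ)u(ξ,0) = sin(4ξ); w_τ(ξ,0) = exp(ξ)u_τ(ξ,0) = (3/2)sin(3ξ). The boundary conditions carry over: w(0,τ) = w(π,τ) = 0.
Solve for w:
  Using separation of variables w = X(ξ)T(τ):
  Eigenfunctions: sin(nξ), n = 1, 2, 3, ...
  General solution: w(ξ, τ) = Σ [A_n cos(n τ/2) + B_n sin(n τ/2)] sin(nξ)
  From w(ξ,0) = sin(4ξ): A_4=1. From w_τ(ξ,0) = (3/2)sin(3ξ), using w_τ(ξ,0) = Σ ω_n B_n sin(nξ) with ω_n = n/2: B_3 = (3/2)/(3/2) = 1.
Hence w(ξ,τ) = sin(3ξ)sin(3τ/2) + sin(4ξ)cos(2τ).
Transform back: u(ξ,τ) = exp(-ξ)w(ξ,τ).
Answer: u(ξ, τ) = exp(-ξ)sin(3ξ)sin(3τ/2) + exp(-ξ)sin(4ξ)cos(2τ)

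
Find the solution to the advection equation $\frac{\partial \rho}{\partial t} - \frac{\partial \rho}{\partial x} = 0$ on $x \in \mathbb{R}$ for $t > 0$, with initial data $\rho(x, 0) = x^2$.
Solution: By method of characteristics (waves move left with speed 1):
Along characteristics $x + t =$ const, $\rho$ is constant, so $\rho(x,t) = f(x + t)$ with $f = \rho( \cdot , 0)$.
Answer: $\rho(x, t) = t^2 + 2 t x + x^2$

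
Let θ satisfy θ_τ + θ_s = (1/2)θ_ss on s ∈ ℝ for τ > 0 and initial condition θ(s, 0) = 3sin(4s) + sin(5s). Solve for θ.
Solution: Moving frame: η = s - τ, σ = τ, θ = u(η,σ), so θ_τ = u_σ - u_η and θ_ss = u_ηη.
Hence θ_τ + θ_s = u_σ and the PDE becomes the heat equation u_σ = (1/2)u_ηη on η ∈ ℝ.
Initial data: u(η,0) = θ(η,0) = 3sin(4η) + sin(5η). Each mode sin(nη) decays as exp(-n²σ/2) on ℝ, so u(η,σ) = Σ c_n exp(-n²σ/2) sin(nη) with c_4=3, c_5=1: u(η,σ) = 3exp(-8σ)sin(4η) + exp(-25σ/2)sin(5η).
Substituting back: θ(s,τ) = u(s - τ, τ).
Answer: θ(s, τ) = 3exp(-8τ)sin(4s - 4τ) + exp(-25τ/2)sin(5s - 5τ)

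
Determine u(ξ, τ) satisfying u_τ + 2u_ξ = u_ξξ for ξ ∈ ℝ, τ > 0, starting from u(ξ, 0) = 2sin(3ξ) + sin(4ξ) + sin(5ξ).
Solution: Moving frame: η = ξ - 2τ, σ = τ, u = w(η,σ), so u_τ = w_σ - 2w_η and u_ξξ = w_ηη.
Hence u_τ + 2u_ξ = w_σ and the PDE becomes the heat equation w_σ = w_ηη on η ∈ ℝ.
Initial data: w(η,0) = u(η,0) = 2sin(3η) + sin(4η) + sin(5η). Each mode sin(nη) decays as exp(-n²σ) on ℝ, so w(η,σ) = Σ c_n exp(-n²σ) sin(nη) with c_3=2, c_4=1, c_5=1: w(η,σ) = 2exp(-9σ)sin(3η) + exp(-16σ)sin(4η) + exp(-25σ)sin(5η).
Substituting back: u(ξ,τ) = w(ξ - 2τ, τ).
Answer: u(ξ, τ) = 2exp(-9τ)sin(3ξ - 6τ) + exp(-16τ)sin(4ξ - 8τ) + exp(-25τ)sin(5ξ - 10τ)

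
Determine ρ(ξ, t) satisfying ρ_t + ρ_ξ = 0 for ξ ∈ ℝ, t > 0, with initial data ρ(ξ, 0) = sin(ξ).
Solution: By characteristics (dξ/dt = 1), ρ(ξ,t) = f(ξ - t) with f = ρ(·, 0).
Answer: ρ(ξ, t) = -sin(t - ξ)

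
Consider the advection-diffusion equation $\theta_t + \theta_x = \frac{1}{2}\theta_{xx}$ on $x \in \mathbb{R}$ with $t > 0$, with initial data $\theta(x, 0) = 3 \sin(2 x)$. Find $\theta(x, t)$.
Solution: Change to a moving frame: let $\eta = x - t$, $\sigma = t$ and write $\theta(x,t) = u(\eta,\sigma)$.
By the chain rule $\theta_t = u_{\sigma} - u_{\eta}$, $\theta_x = u_{\eta}$, $\theta_{xx} = u_{\eta\eta}$.
Then $\theta_t + \theta_x = u_{\sigma}$: the advection term cancels and the PDE becomes the heat equation $u_{\sigma} = \frac{1}{2}u_{\eta\eta}$ on $\eta \in \mathbb{R}$.
Initial data: $u(\eta,0) = \theta(\eta,0) = 3 \sin(2 \eta)$.
On $\eta \in \mathbb{R}$ each mode satisfies $(\sin(n\eta))'' = -n^2 \sin(n\eta)$, so $e^{-n^2\sigma/2} \sin(n\eta)$ solves the heat equation; by superposition $u(\eta,\sigma) = \sum c_n e^{-n^2\sigma/2} \sin(n\eta)$.
Reading off the coefficients: $c_2=3$, so $u(\eta,\sigma) = 3 e^{-2 \sigma} \sin(2 \eta)$.
Substituting back $\eta = x - t$, $\sigma = t$: $\theta(x,t) = u(x - t, t)$.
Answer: $\theta(x, t) = -3 e^{-2 t} \sin(2 t - 2 x)$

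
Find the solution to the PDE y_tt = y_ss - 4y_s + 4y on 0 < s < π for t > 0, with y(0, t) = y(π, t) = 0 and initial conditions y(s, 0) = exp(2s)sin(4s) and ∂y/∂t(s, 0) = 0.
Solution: Substitute y = exp(2s)u, i.e. u = exp(-2s)y.
By the product rule, y_s = exp(2s)(u_s + 2u), y_ss = exp(2s)(u_ss + 4u_s + 4u), y_tt = exp(2s)u_tt.
Substituting into the PDE and dividing by exp(2s): u_tt = (u_ss + 4u_s + 4u) - 4(u_s + 2u) + 4u.
The lower-order terms cancel, leaving the standard wave equation u_tt = u_ss.
Initial data for u: u(s,0) = exp(-2s)y(s,0) = sin(4s); u_t(s,0) = exp(-2s)y_t(s,0) = 0. The boundary conditions carry over: u(0,t) = u(π,t) = 0.
Solve for u:
  Using separation of variables u = X(s)T(t):
  Eigenfunctions: sin(ns), n = 1, 2, 3, ...
  General solution: u(s, t) = Σ [A_n cos(n t) + B_n sin(n t)] sin(ns)
  From u(s,0) = sin(4s): A_4=1. From u_t(s,0) = 0: all B_n = 0.
Hence u(s,t) = sin(4s)cos(4t).
Transform back: y(s,t) = exp(2s)u(s,t).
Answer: y(s, t) = exp(2s)sin(4s)cos(4t)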